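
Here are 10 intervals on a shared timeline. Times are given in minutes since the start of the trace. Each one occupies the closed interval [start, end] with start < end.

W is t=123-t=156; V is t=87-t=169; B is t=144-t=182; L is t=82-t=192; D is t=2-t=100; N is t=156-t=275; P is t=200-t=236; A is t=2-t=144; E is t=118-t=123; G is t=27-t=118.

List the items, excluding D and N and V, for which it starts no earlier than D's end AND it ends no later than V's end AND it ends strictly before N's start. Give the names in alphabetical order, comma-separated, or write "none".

E

Conditions: its start is no earlier than D's end (X.start >= t=100) AND its end is no later than V's end (X.end <= t=169) AND its end is strictly before N's start (X.end < t=156).
A: start t=2 >= t=100? ✗; end t=144 <= t=169? ✓; end t=144 < t=156? ✓ → no.
B: start t=144 >= t=100? ✓; end t=182 <= t=169? ✗; end t=182 < t=156? ✗ → no.
E: start t=118 >= t=100? ✓; end t=123 <= t=169? ✓; end t=123 < t=156? ✓ → yes.
G: start t=27 >= t=100? ✗; end t=118 <= t=169? ✓; end t=118 < t=156? ✓ → no.
L: start t=82 >= t=100? ✗; end t=192 <= t=169? ✗; end t=192 < t=156? ✗ → no.
P: start t=200 >= t=100? ✓; end t=236 <= t=169? ✗; end t=236 < t=156? ✗ → no.
W: start t=123 >= t=100? ✓; end t=156 <= t=169? ✓; end t=156 < t=156? ✗ → no.
Result: E.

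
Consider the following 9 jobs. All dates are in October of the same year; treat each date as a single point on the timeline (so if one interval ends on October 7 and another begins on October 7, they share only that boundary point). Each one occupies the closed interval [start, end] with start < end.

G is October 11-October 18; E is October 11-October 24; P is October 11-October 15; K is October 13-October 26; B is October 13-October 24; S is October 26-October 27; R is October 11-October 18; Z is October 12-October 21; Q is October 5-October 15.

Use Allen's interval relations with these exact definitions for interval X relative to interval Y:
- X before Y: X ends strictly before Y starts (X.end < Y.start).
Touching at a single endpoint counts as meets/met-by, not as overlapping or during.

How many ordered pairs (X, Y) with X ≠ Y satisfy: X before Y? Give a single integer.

Checking all 72 ordered pairs for relation 'before'; matching pairs in alphabetical order:
(B, S): B before S ✓
(E, S): E before S ✓
(G, S): G before S ✓
(P, S): P before S ✓
(Q, S): Q before S ✓
(R, S): R before S ✓
(Z, S): Z before S ✓
Count: 7.

7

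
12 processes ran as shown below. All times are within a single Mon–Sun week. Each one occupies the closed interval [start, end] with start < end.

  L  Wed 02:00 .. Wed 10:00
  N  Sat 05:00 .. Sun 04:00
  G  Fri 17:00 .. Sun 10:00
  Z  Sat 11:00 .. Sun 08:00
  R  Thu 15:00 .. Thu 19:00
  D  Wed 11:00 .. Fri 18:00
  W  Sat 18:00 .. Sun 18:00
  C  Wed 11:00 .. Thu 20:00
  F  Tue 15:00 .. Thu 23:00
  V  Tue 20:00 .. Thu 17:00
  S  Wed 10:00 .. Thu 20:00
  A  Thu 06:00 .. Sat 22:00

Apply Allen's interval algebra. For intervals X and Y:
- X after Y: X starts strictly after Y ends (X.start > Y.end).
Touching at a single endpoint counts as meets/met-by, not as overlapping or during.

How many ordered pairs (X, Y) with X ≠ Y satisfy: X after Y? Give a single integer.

31

Checking all 132 ordered pairs for relation 'after'; matching pairs in alphabetical order:
(A, L): A after L ✓
(C, L): C after L ✓
(D, L): D after L ✓
(G, C): G after C ✓
(G, F): G after F ✓
(G, L): G after L ✓
(G, R): G after R ✓
(G, S): G after S ✓
(G, V): G after V ✓
(N, C): N after C ✓
(N, D): N after D ✓
(N, F): N after F ✓
(N, L): N after L ✓
(N, R): N after R ✓
(N, S): N after S ✓
(N, V): N after V ✓
(R, L): R after L ✓
(W, C): W after C ✓
(W, D): W after D ✓
(W, F): W after F ✓
(W, L): W after L ✓
(W, R): W after R ✓
(W, S): W after S ✓
(W, V): W after V ✓
... plus 7 further pairs not listed.
Count: 31.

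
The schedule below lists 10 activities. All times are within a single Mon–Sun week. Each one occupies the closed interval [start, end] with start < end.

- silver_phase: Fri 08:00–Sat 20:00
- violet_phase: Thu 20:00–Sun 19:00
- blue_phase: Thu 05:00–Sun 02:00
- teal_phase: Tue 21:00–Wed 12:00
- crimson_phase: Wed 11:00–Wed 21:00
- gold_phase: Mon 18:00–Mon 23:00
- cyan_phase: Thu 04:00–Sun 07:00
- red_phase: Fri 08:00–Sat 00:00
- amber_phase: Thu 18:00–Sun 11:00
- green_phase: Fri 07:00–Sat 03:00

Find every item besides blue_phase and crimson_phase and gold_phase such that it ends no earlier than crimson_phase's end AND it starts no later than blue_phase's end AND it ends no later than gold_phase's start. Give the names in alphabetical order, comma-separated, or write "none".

none

Conditions: its end is no earlier than crimson_phase's end (X.end >= Wed 21:00) AND its start is no later than blue_phase's end (X.start <= Sun 02:00) AND its end is no later than gold_phase's start (X.end <= Mon 18:00).
amber_phase: end Sun 11:00 >= Wed 21:00? ✓; start Thu 18:00 <= Sun 02:00? ✓; end Sun 11:00 <= Mon 18:00? ✗ → no.
cyan_phase: end Sun 07:00 >= Wed 21:00? ✓; start Thu 04:00 <= Sun 02:00? ✓; end Sun 07:00 <= Mon 18:00? ✗ → no.
green_phase: end Sat 03:00 >= Wed 21:00? ✓; start Fri 07:00 <= Sun 02:00? ✓; end Sat 03:00 <= Mon 18:00? ✗ → no.
red_phase: end Sat 00:00 >= Wed 21:00? ✓; start Fri 08:00 <= Sun 02:00? ✓; end Sat 00:00 <= Mon 18:00? ✗ → no.
silver_phase: end Sat 20:00 >= Wed 21:00? ✓; start Fri 08:00 <= Sun 02:00? ✓; end Sat 20:00 <= Mon 18:00? ✗ → no.
teal_phase: end Wed 12:00 >= Wed 21:00? ✗; start Tue 21:00 <= Sun 02:00? ✓; end Wed 12:00 <= Mon 18:00? ✗ → no.
violet_phase: end Sun 19:00 >= Wed 21:00? ✓; start Thu 20:00 <= Sun 02:00? ✓; end Sun 19:00 <= Mon 18:00? ✗ → no.
Result: none.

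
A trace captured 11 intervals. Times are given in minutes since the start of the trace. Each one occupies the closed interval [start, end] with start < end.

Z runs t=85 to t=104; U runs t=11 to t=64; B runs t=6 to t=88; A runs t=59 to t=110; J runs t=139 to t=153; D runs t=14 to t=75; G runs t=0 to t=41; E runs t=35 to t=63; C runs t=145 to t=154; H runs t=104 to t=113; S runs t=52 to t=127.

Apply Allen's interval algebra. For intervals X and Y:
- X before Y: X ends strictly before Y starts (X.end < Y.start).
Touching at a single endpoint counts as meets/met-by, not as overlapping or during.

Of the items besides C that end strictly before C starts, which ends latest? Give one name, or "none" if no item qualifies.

S

Target C = [t=145, t=154].
A [t=59, t=110] → before → candidate.
B [t=6, t=88] → before → candidate.
D [t=14, t=75] → before → candidate.
E [t=35, t=63] → before → candidate.
G [t=0, t=41] → before → candidate.
H [t=104, t=113] → before → candidate.
J [t=139, t=153] → overlaps → excluded.
S [t=52, t=127] → before → candidate.
U [t=11, t=64] → before → candidate.
Z [t=85, t=104] → before → candidate.
Among candidates, latest end is t=127 → S.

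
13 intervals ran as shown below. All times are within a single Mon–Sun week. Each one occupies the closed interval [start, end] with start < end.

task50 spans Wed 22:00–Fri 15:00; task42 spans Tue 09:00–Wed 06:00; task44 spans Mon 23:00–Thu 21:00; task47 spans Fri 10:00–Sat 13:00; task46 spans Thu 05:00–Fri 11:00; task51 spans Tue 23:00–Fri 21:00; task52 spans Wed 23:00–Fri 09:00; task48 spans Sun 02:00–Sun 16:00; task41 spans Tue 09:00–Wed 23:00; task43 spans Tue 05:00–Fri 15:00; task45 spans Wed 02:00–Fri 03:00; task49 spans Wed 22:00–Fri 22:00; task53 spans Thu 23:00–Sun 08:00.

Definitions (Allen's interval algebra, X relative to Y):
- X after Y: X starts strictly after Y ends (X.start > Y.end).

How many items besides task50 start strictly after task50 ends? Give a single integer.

Target task50 = [Wed 22:00, Fri 15:00].
task41 [Tue 09:00, Wed 23:00] → overlaps → no.
task42 [Tue 09:00, Wed 06:00] → before → no.
task43 [Tue 05:00, Fri 15:00] → finished-by → no.
task44 [Mon 23:00, Thu 21:00] → overlaps → no.
task45 [Wed 02:00, Fri 03:00] → overlaps → no.
task46 [Thu 05:00, Fri 11:00] → during → no.
task47 [Fri 10:00, Sat 13:00] → overlapped-by → no.
task48 [Sun 02:00, Sun 16:00] → after → counts.
task49 [Wed 22:00, Fri 22:00] → started-by → no.
task51 [Tue 23:00, Fri 21:00] → contains → no.
task52 [Wed 23:00, Fri 09:00] → during → no.
task53 [Thu 23:00, Sun 08:00] → overlapped-by → no.
Total: 1.

1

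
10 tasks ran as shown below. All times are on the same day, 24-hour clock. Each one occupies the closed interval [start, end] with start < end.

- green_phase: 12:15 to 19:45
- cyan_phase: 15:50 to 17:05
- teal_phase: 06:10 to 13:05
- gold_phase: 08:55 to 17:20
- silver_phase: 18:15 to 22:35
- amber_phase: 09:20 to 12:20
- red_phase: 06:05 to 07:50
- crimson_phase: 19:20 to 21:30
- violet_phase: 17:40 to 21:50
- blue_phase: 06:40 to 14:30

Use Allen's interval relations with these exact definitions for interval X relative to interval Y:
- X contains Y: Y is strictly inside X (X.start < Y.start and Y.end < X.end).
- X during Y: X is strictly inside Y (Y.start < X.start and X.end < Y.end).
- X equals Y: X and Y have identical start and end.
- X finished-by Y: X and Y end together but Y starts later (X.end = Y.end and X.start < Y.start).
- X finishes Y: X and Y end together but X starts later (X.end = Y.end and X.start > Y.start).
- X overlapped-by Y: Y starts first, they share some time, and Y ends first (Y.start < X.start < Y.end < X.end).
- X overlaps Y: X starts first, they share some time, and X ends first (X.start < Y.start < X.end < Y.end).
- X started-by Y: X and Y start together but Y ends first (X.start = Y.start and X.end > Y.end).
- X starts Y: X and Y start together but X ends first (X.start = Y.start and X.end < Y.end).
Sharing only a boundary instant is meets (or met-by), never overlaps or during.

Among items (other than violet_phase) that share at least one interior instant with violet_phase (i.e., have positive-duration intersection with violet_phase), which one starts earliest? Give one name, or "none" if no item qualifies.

green_phase

Target violet_phase = [17:40, 21:50].
amber_phase [09:20, 12:20] → before → excluded.
blue_phase [06:40, 14:30] → before → excluded.
crimson_phase [19:20, 21:30] → during → candidate.
cyan_phase [15:50, 17:05] → before → excluded.
gold_phase [08:55, 17:20] → before → excluded.
green_phase [12:15, 19:45] → overlaps → candidate.
red_phase [06:05, 07:50] → before → excluded.
silver_phase [18:15, 22:35] → overlapped-by → candidate.
teal_phase [06:10, 13:05] → before → excluded.
Among candidates, earliest start is 12:15 → green_phase.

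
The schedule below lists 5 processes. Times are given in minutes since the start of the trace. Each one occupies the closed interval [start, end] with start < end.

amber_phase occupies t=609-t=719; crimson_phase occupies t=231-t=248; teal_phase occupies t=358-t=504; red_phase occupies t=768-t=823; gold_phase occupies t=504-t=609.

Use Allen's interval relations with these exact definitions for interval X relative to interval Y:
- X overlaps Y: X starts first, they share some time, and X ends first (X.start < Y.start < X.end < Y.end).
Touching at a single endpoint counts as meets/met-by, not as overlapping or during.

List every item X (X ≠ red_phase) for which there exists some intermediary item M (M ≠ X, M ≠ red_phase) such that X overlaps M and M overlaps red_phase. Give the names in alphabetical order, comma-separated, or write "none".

Target red_phase = [t=768, t=823].
Intermediaries M with M overlaps red_phase: none.
Union: none.

none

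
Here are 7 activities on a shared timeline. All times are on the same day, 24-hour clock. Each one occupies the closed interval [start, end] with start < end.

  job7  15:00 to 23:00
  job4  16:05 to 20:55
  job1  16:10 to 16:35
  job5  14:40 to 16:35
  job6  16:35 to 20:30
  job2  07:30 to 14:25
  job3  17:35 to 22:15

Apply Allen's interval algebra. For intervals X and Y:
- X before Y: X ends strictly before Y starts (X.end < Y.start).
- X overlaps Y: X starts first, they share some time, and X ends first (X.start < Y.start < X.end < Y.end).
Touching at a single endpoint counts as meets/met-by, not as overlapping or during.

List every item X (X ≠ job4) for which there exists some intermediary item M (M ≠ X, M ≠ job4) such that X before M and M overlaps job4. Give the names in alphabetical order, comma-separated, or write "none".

Target job4 = [16:05, 20:55].
Intermediaries M with M overlaps job4: job5.
Via job5 — items with X before job5: job2.
Union: job2.

job2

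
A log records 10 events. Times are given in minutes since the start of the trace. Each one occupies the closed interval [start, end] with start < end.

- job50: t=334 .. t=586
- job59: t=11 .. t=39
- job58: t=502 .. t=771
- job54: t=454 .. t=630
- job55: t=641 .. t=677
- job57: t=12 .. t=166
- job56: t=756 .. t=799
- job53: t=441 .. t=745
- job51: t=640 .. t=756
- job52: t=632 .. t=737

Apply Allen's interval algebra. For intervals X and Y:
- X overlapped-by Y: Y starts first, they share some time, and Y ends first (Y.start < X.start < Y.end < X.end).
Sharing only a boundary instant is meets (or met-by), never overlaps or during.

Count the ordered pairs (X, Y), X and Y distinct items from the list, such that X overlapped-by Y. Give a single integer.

Checking all 90 ordered pairs for relation 'overlapped-by'; matching pairs in alphabetical order:
(job51, job52): job51 overlapped-by job52 ✓
(job51, job53): job51 overlapped-by job53 ✓
(job53, job50): job53 overlapped-by job50 ✓
(job54, job50): job54 overlapped-by job50 ✓
(job56, job58): job56 overlapped-by job58 ✓
(job57, job59): job57 overlapped-by job59 ✓
(job58, job50): job58 overlapped-by job50 ✓
(job58, job53): job58 overlapped-by job53 ✓
(job58, job54): job58 overlapped-by job54 ✓
Count: 9.

9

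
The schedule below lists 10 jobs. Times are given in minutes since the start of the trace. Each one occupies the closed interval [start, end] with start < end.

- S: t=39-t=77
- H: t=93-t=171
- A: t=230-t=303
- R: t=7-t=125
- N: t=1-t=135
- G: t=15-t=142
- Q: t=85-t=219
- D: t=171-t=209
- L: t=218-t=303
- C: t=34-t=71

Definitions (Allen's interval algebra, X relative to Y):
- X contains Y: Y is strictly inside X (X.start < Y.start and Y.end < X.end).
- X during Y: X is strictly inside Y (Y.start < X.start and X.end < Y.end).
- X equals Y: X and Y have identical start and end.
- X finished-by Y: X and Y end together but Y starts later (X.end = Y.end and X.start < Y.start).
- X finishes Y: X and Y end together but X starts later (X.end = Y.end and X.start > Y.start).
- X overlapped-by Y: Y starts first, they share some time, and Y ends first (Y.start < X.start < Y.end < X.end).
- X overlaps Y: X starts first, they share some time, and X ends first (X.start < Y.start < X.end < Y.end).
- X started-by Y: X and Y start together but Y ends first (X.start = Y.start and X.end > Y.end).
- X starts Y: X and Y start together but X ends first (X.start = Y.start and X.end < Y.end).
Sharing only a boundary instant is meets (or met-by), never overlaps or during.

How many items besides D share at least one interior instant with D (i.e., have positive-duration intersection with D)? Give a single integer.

Target D = [t=171, t=209].
A [t=230, t=303] → after → no.
C [t=34, t=71] → before → no.
G [t=15, t=142] → before → no.
H [t=93, t=171] → meets → no.
L [t=218, t=303] → after → no.
N [t=1, t=135] → before → no.
Q [t=85, t=219] → contains → counts.
R [t=7, t=125] → before → no.
S [t=39, t=77] → before → no.
Total: 1.

1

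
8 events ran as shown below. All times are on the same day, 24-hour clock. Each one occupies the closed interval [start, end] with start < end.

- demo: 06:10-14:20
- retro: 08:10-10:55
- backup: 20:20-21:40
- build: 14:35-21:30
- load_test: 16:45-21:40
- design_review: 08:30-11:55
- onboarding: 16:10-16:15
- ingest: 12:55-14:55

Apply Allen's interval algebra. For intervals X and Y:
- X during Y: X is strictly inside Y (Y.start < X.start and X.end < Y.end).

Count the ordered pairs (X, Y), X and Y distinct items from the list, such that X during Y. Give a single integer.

3

Checking all 56 ordered pairs for relation 'during'; matching pairs in alphabetical order:
(design_review, demo): design_review during demo ✓
(onboarding, build): onboarding during build ✓
(retro, demo): retro during demo ✓
Count: 3.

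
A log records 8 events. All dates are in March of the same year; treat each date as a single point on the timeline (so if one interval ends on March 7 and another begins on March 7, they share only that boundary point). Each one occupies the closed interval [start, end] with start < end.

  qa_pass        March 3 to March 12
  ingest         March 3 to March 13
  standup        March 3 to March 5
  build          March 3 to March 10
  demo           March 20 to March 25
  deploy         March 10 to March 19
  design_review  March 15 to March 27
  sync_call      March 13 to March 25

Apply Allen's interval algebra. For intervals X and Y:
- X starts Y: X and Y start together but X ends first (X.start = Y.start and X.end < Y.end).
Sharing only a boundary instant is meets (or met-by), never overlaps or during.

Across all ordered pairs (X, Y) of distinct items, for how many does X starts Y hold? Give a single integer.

Checking all 56 ordered pairs for relation 'starts'; matching pairs in alphabetical order:
(build, ingest): build starts ingest ✓
(build, qa_pass): build starts qa_pass ✓
(qa_pass, ingest): qa_pass starts ingest ✓
(standup, build): standup starts build ✓
(standup, ingest): standup starts ingest ✓
(standup, qa_pass): standup starts qa_pass ✓
Count: 6.

6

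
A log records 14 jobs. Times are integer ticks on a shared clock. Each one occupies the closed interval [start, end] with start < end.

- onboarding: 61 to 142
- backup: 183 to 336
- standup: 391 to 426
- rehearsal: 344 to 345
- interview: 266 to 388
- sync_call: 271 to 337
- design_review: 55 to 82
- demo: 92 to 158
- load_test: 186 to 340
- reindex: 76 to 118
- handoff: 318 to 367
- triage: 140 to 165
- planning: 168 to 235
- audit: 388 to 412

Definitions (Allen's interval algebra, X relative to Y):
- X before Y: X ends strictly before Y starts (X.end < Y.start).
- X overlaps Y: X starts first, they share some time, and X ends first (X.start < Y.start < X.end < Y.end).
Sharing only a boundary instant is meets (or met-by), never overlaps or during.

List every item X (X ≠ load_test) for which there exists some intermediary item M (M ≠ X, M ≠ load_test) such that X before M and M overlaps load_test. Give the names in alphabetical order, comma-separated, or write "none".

Target load_test = [186, 340].
Intermediaries M with M overlaps load_test: backup, planning.
Via backup — items with X before backup: demo, design_review, onboarding, reindex, triage.
Via planning — items with X before planning: demo, design_review, onboarding, reindex, triage.
Union: demo, design_review, onboarding, reindex, triage.

demo, design_review, onboarding, reindex, triage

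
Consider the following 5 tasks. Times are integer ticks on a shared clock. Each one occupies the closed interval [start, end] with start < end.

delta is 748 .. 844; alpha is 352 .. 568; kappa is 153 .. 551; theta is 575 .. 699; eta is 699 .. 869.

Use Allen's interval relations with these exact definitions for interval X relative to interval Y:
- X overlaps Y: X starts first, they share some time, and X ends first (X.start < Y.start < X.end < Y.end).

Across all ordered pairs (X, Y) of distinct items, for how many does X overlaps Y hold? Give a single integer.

1

Checking all 20 ordered pairs for relation 'overlaps'; matching pairs in alphabetical order:
(kappa, alpha): kappa overlaps alpha ✓
Count: 1.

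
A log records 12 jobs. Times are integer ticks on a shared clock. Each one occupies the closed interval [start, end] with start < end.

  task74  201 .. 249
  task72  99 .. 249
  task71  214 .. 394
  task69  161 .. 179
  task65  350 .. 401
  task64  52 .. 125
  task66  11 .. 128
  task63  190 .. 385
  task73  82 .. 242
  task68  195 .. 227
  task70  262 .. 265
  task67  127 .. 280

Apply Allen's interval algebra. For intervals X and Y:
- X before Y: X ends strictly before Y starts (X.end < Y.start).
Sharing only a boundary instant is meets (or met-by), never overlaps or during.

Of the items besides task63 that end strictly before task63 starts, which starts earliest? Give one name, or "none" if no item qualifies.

task66

Target task63 = [190, 385].
task64 [52, 125] → before → candidate.
task65 [350, 401] → overlapped-by → excluded.
task66 [11, 128] → before → candidate.
task67 [127, 280] → overlaps → excluded.
task68 [195, 227] → during → excluded.
task69 [161, 179] → before → candidate.
task70 [262, 265] → during → excluded.
task71 [214, 394] → overlapped-by → excluded.
task72 [99, 249] → overlaps → excluded.
task73 [82, 242] → overlaps → excluded.
task74 [201, 249] → during → excluded.
Among candidates, earliest start is 11 → task66.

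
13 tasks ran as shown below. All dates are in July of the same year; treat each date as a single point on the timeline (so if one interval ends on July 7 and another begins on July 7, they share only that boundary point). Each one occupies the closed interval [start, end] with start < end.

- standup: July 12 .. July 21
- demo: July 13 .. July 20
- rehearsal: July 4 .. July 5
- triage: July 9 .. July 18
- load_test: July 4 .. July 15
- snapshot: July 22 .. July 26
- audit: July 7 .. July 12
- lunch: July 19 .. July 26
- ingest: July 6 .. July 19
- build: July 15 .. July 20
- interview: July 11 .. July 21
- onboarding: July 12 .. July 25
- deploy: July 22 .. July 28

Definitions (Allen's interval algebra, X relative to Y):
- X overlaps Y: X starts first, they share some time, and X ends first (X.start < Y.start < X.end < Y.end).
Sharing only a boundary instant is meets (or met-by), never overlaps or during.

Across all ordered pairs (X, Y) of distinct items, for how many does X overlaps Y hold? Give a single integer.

Checking all 156 ordered pairs for relation 'overlaps'; matching pairs in alphabetical order:
(audit, interview): audit overlaps interview ✓
(audit, triage): audit overlaps triage ✓
(build, lunch): build overlaps lunch ✓
(demo, lunch): demo overlaps lunch ✓
(ingest, build): ingest overlaps build ✓
(ingest, demo): ingest overlaps demo ✓
(ingest, interview): ingest overlaps interview ✓
(ingest, onboarding): ingest overlaps onboarding ✓
(ingest, standup): ingest overlaps standup ✓
(interview, lunch): interview overlaps lunch ✓
(interview, onboarding): interview overlaps onboarding ✓
(load_test, demo): load_test overlaps demo ✓
(load_test, ingest): load_test overlaps ingest ✓
(load_test, interview): load_test overlaps interview ✓
(load_test, onboarding): load_test overlaps onboarding ✓
(load_test, standup): load_test overlaps standup ✓
(load_test, triage): load_test overlaps triage ✓
(lunch, deploy): lunch overlaps deploy ✓
(onboarding, deploy): onboarding overlaps deploy ✓
(onboarding, lunch): onboarding overlaps lunch ✓
(onboarding, snapshot): onboarding overlaps snapshot ✓
(standup, lunch): standup overlaps lunch ✓
(triage, build): triage overlaps build ✓
(triage, demo): triage overlaps demo ✓
... plus 3 further pairs not listed.
Count: 27.

27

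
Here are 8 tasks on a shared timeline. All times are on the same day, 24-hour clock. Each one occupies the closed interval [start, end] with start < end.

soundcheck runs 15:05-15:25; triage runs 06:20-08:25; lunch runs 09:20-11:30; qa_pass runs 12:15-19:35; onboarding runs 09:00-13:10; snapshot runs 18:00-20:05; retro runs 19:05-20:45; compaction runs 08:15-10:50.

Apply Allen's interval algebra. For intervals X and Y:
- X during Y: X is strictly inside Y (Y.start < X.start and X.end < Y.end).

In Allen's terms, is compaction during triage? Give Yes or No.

compaction = [08:15, 10:50], triage = [06:20, 08:25].
Actual relation of compaction to triage: overlapped-by.
Asked whether 'during' holds → No.

No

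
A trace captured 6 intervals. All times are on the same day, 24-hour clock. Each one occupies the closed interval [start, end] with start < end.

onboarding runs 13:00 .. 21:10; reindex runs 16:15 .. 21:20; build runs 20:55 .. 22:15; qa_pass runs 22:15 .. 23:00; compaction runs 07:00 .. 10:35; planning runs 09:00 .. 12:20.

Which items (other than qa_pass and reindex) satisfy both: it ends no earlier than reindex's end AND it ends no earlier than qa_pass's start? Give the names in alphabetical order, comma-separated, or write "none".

Conditions: its end is no earlier than reindex's end (X.end >= 21:20) AND its end is no earlier than qa_pass's start (X.end >= 22:15).
build: end 22:15 >= 21:20? ✓; end 22:15 >= 22:15? ✓ → yes.
compaction: end 10:35 >= 21:20? ✗; end 10:35 >= 22:15? ✗ → no.
onboarding: end 21:10 >= 21:20? ✗; end 21:10 >= 22:15? ✗ → no.
planning: end 12:20 >= 21:20? ✗; end 12:20 >= 22:15? ✗ → no.
Result: build.

build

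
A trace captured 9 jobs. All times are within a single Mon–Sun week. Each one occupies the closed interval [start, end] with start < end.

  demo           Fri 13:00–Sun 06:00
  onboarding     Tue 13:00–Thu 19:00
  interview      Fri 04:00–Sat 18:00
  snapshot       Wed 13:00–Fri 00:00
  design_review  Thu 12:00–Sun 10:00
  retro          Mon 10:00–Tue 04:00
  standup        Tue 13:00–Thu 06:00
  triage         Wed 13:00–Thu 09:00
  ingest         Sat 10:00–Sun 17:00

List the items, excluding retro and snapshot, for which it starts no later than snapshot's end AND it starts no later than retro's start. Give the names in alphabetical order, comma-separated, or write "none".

none

Conditions: its start is no later than snapshot's end (X.start <= Fri 00:00) AND its start is no later than retro's start (X.start <= Mon 10:00).
demo: start Fri 13:00 <= Fri 00:00? ✗; start Fri 13:00 <= Mon 10:00? ✗ → no.
design_review: start Thu 12:00 <= Fri 00:00? ✓; start Thu 12:00 <= Mon 10:00? ✗ → no.
ingest: start Sat 10:00 <= Fri 00:00? ✗; start Sat 10:00 <= Mon 10:00? ✗ → no.
interview: start Fri 04:00 <= Fri 00:00? ✗; start Fri 04:00 <= Mon 10:00? ✗ → no.
onboarding: start Tue 13:00 <= Fri 00:00? ✓; start Tue 13:00 <= Mon 10:00? ✗ → no.
standup: start Tue 13:00 <= Fri 00:00? ✓; start Tue 13:00 <= Mon 10:00? ✗ → no.
triage: start Wed 13:00 <= Fri 00:00? ✓; start Wed 13:00 <= Mon 10:00? ✗ → no.
Result: none.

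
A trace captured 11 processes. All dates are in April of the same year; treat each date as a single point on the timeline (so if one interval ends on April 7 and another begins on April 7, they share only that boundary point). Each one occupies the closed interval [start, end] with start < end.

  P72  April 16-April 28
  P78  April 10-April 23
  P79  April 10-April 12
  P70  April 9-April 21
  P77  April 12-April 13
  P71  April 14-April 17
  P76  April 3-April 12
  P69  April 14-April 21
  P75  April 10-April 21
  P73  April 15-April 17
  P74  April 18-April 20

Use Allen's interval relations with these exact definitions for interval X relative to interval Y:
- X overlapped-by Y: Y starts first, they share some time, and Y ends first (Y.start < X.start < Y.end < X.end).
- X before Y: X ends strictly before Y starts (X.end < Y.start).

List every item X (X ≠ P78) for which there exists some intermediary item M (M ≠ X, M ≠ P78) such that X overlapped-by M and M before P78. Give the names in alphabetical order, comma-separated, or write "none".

none

Target P78 = [April 10, April 23].
Intermediaries M with M before P78: none.
Union: none.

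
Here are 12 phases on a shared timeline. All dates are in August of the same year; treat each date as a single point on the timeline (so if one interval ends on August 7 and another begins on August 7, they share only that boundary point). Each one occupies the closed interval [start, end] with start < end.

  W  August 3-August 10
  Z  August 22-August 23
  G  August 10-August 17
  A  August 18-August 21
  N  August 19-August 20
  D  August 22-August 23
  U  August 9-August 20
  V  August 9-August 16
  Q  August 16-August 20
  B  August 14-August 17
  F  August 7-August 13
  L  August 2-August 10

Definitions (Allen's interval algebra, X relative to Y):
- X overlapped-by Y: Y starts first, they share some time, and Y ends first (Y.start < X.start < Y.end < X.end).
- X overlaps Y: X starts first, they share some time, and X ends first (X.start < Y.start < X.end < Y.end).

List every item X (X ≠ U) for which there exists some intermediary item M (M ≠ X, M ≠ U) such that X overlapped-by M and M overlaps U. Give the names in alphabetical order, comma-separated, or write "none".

Target U = [August 9, August 20].
Intermediaries M with M overlaps U: F, L, W.
Via F — items with X overlapped-by F: G, V.
Via L — items with X overlapped-by L: F, V.
Via W — items with X overlapped-by W: F, V.
Union: F, G, V.

F, G, V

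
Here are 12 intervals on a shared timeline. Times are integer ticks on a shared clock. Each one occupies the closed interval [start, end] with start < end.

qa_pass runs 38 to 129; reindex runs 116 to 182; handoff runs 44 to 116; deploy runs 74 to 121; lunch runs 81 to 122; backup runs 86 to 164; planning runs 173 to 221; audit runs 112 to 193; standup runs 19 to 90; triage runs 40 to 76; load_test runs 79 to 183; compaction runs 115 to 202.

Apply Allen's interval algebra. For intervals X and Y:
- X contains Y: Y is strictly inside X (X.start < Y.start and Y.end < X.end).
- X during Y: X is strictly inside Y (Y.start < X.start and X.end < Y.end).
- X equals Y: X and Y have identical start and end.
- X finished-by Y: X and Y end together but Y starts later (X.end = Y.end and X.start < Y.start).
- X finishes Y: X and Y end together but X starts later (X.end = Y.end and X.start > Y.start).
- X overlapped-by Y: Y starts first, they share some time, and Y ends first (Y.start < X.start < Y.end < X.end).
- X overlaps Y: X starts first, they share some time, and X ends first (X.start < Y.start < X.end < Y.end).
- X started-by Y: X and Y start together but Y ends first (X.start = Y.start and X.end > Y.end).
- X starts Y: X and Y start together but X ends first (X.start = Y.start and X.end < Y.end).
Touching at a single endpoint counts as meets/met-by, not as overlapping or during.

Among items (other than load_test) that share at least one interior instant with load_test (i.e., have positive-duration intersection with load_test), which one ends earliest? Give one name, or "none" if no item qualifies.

standup

Target load_test = [79, 183].
audit [112, 193] → overlapped-by → candidate.
backup [86, 164] → during → candidate.
compaction [115, 202] → overlapped-by → candidate.
deploy [74, 121] → overlaps → candidate.
handoff [44, 116] → overlaps → candidate.
lunch [81, 122] → during → candidate.
planning [173, 221] → overlapped-by → candidate.
qa_pass [38, 129] → overlaps → candidate.
reindex [116, 182] → during → candidate.
standup [19, 90] → overlaps → candidate.
triage [40, 76] → before → excluded.
Among candidates, earliest end is 90 → standup.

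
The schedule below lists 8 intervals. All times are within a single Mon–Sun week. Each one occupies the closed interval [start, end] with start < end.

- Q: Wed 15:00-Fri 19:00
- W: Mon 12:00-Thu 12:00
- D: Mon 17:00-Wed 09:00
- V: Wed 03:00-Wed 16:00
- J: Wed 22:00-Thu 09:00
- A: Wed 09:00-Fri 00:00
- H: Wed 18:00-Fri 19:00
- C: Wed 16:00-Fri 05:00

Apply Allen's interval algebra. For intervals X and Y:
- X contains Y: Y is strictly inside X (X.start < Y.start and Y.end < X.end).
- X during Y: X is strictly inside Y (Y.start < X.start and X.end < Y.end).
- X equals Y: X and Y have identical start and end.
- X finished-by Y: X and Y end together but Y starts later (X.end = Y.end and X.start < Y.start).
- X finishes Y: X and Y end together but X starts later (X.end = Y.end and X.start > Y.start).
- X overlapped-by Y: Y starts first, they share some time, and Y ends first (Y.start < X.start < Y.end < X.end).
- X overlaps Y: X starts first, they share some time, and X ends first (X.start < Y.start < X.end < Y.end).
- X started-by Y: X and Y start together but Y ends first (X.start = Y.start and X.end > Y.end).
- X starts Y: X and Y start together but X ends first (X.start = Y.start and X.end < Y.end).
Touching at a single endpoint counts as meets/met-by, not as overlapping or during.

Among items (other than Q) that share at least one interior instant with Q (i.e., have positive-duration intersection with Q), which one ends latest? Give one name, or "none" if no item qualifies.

Target Q = [Wed 15:00, Fri 19:00].
A [Wed 09:00, Fri 00:00] → overlaps → candidate.
C [Wed 16:00, Fri 05:00] → during → candidate.
D [Mon 17:00, Wed 09:00] → before → excluded.
H [Wed 18:00, Fri 19:00] → finishes → candidate.
J [Wed 22:00, Thu 09:00] → during → candidate.
V [Wed 03:00, Wed 16:00] → overlaps → candidate.
W [Mon 12:00, Thu 12:00] → overlaps → candidate.
Among candidates, latest end is Fri 19:00 → H.

H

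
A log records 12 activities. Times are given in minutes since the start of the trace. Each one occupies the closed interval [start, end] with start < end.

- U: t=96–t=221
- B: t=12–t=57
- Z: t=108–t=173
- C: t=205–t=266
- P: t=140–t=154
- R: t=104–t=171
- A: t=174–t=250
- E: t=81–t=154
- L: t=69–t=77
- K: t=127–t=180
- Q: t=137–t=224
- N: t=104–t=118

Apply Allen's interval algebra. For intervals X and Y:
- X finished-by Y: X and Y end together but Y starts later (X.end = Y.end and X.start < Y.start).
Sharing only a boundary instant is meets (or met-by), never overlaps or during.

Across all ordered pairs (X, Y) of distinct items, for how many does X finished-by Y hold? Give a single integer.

Checking all 132 ordered pairs for relation 'finished-by'; matching pairs in alphabetical order:
(E, P): E finished-by P ✓
Count: 1.

1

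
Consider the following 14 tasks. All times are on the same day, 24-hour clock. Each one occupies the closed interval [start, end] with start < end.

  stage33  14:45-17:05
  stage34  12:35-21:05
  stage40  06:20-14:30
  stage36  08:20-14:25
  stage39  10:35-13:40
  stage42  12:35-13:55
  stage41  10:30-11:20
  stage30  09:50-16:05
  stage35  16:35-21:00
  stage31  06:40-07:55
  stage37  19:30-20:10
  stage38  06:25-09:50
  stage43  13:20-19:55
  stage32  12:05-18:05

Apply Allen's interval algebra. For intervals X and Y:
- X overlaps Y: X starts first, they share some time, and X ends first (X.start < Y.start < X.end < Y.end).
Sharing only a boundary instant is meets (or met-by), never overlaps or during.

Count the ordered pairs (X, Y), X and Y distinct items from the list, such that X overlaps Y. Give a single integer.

Checking all 182 ordered pairs for relation 'overlaps'; matching pairs in alphabetical order:
(stage30, stage32): stage30 overlaps stage32 ✓
(stage30, stage33): stage30 overlaps stage33 ✓
(stage30, stage34): stage30 overlaps stage34 ✓
(stage30, stage43): stage30 overlaps stage43 ✓
(stage32, stage34): stage32 overlaps stage34 ✓
(stage32, stage35): stage32 overlaps stage35 ✓
(stage32, stage43): stage32 overlaps stage43 ✓
(stage33, stage35): stage33 overlaps stage35 ✓
(stage36, stage30): stage36 overlaps stage30 ✓
(stage36, stage32): stage36 overlaps stage32 ✓
(stage36, stage34): stage36 overlaps stage34 ✓
(stage36, stage43): stage36 overlaps stage43 ✓
(stage38, stage36): stage38 overlaps stage36 ✓
(stage39, stage32): stage39 overlaps stage32 ✓
(stage39, stage34): stage39 overlaps stage34 ✓
(stage39, stage42): stage39 overlaps stage42 ✓
(stage39, stage43): stage39 overlaps stage43 ✓
(stage40, stage30): stage40 overlaps stage30 ✓
(stage40, stage32): stage40 overlaps stage32 ✓
(stage40, stage34): stage40 overlaps stage34 ✓
(stage40, stage43): stage40 overlaps stage43 ✓
(stage41, stage39): stage41 overlaps stage39 ✓
(stage42, stage43): stage42 overlaps stage43 ✓
(stage43, stage35): stage43 overlaps stage35 ✓
... plus 1 further pairs not listed.
Count: 25.

25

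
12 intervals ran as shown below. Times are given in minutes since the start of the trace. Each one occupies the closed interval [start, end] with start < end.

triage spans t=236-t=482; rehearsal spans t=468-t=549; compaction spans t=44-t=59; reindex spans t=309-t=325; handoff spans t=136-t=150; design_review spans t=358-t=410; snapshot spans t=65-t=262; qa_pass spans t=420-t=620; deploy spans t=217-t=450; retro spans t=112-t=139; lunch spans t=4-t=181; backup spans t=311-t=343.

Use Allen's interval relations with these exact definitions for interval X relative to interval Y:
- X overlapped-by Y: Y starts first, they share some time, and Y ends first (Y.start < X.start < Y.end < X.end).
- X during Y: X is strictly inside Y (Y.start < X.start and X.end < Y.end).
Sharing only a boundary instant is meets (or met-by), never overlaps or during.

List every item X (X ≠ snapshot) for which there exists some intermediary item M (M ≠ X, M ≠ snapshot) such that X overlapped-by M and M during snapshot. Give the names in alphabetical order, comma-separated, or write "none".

handoff

Target snapshot = [t=65, t=262].
Intermediaries M with M during snapshot: handoff, retro.
Via handoff — items with X overlapped-by handoff: none.
Via retro — items with X overlapped-by retro: handoff.
Union: handoff.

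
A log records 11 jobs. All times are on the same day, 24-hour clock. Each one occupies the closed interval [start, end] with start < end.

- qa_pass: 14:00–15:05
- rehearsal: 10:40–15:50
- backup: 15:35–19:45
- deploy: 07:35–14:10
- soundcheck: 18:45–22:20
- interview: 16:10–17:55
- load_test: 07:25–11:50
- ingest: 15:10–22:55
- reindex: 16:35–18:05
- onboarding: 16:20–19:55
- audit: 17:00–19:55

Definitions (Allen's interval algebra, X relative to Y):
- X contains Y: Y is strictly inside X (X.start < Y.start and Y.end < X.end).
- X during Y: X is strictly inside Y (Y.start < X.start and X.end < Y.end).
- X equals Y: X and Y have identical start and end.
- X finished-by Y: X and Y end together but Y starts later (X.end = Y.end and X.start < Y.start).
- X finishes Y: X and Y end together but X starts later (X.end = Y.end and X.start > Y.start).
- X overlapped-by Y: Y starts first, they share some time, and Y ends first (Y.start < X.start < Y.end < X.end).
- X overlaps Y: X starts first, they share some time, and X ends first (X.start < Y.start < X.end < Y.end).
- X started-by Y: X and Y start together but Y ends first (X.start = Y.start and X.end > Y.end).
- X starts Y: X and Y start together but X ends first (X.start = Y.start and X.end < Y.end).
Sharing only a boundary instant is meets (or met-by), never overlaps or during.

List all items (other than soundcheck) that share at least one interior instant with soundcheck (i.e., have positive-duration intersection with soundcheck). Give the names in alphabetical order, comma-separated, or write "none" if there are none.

audit, backup, ingest, onboarding

Target soundcheck = [18:45, 22:20].
audit [17:00, 19:55] → overlaps → yes.
backup [15:35, 19:45] → overlaps → yes.
deploy [07:35, 14:10] → before → no.
ingest [15:10, 22:55] → contains → yes.
interview [16:10, 17:55] → before → no.
load_test [07:25, 11:50] → before → no.
onboarding [16:20, 19:55] → overlaps → yes.
qa_pass [14:00, 15:05] → before → no.
rehearsal [10:40, 15:50] → before → no.
reindex [16:35, 18:05] → before → no.
Result: audit, backup, ingest, onboarding.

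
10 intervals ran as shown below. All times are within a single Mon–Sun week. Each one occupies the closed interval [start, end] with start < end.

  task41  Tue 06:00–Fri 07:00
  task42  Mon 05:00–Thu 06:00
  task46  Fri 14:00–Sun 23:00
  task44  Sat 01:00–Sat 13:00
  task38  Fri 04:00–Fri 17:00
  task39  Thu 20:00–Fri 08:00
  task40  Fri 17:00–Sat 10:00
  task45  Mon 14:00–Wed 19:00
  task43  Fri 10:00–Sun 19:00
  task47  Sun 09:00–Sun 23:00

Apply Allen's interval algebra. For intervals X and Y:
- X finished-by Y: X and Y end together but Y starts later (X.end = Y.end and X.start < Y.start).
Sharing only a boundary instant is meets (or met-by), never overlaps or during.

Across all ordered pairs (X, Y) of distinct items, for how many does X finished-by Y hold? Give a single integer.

Checking all 90 ordered pairs for relation 'finished-by'; matching pairs in alphabetical order:
(task46, task47): task46 finished-by task47 ✓
Count: 1.

1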